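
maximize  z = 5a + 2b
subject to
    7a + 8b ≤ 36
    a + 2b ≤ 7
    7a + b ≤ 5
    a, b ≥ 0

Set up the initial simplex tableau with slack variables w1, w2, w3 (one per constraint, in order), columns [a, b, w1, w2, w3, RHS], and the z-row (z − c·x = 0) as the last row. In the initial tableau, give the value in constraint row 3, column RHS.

5

The RHS of constraint 3 is b_3 = 5.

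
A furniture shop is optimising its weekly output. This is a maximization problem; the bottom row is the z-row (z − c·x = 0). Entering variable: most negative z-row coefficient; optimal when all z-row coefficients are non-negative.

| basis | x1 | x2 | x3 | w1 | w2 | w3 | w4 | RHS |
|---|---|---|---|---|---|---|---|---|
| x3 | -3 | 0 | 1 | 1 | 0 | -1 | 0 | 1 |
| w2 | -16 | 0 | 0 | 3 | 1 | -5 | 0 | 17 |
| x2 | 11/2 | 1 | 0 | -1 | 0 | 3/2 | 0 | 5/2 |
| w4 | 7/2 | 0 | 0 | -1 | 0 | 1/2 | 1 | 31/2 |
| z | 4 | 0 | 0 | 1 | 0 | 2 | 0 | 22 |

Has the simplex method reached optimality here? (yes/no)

yes

Every z-row coefficient is ≥ 0, so the tableau is optimal.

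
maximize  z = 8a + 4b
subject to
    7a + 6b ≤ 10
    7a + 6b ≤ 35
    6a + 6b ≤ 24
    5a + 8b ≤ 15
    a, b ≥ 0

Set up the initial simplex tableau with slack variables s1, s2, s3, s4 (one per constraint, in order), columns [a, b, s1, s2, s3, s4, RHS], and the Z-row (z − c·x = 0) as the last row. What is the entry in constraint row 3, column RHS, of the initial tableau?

The RHS of constraint 3 is b_3 = 24.

24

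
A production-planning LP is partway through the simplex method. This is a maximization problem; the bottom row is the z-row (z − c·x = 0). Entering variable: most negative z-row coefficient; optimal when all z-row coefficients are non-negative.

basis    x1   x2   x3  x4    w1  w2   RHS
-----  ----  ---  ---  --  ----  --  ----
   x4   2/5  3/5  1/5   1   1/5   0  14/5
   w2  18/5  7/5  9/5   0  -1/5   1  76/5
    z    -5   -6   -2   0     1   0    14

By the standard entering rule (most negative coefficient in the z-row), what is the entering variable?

Negative z-row entries: x1: -5, x2: -6, x3: -2.
The most negative is -6 in column x2, so x2 enters.

x2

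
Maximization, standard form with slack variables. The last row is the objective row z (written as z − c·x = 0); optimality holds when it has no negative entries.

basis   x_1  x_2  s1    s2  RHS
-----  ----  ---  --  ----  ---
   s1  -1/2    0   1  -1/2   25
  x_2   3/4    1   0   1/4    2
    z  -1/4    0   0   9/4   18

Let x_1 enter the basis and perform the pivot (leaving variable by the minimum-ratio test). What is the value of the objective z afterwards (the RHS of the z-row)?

56/3

Ratio test on column x_1 — row 1: entry -1/2 ≤ 0; row 2: 2/(3/4) = 8/3. Minimum is 8/3 at row 2 (x_2 leaves); pivot element 3/4.
Pivot on row 2; the z-row RHS becomes 18 − (-1/4)·(8/3) = 56/3.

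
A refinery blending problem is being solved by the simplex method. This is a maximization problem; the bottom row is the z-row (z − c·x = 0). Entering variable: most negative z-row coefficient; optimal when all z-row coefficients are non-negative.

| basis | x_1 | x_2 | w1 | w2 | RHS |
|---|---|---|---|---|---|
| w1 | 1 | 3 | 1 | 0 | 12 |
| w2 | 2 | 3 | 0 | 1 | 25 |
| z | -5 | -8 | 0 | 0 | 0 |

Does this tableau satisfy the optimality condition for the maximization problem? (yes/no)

The z-row has a negative entry -8 in column x_2, so it is not optimal.

no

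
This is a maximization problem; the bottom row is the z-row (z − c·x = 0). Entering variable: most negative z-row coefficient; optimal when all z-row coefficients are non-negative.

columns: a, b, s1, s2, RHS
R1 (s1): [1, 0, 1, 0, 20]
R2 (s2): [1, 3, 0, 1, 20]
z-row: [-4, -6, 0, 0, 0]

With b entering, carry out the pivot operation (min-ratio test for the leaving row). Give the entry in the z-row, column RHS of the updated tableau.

Ratio test on column b — row 1: entry 0 ≤ 0; row 2: 20/3 = 20/3. Minimum is 20/3 at row 2 (s2 leaves); pivot element 3.
Divide row 2 by 3; eliminate column b from the other rows.
z-row update in column RHS: 0 − (-6)·(20/3) = 40.

40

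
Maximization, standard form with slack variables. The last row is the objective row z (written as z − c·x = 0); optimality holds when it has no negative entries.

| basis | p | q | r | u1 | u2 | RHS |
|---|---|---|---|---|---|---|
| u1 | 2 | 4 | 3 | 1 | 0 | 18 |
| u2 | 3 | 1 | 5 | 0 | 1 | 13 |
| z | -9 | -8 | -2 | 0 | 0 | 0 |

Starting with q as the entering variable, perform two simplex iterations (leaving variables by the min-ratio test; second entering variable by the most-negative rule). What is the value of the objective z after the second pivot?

Ratio test on column q — row 1: 18/4 = 9/2; row 2: 13/1 = 13. Minimum is 9/2 at row 1 (u1 leaves); pivot element 4.
Pivot on row 1; the z-row RHS becomes 0 − (-8)·(9/2) = 36.
Next entering variable (most negative z-row entry -5): p.
Ratio test on column p — row 1: (9/2)/(1/2) = 9; row 2: (17/2)/(5/2) = 17/5. Minimum is 17/5 at row 2 (u2 leaves); pivot element 5/2.
After the second pivot the z-row RHS is 36 − (-5)·(17/5) = 53.

53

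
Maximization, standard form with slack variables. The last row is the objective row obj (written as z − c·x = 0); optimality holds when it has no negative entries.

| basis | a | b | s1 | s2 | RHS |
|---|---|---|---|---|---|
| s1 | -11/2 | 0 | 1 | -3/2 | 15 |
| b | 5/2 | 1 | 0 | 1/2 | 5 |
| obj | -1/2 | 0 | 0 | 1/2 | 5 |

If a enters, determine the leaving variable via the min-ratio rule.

Column a entries and ratios — s1: -11/2 ≤ 0, skip; b: 5/(5/2) = 2.
Smallest ratio is 2 in the row of b, so b leaves.

b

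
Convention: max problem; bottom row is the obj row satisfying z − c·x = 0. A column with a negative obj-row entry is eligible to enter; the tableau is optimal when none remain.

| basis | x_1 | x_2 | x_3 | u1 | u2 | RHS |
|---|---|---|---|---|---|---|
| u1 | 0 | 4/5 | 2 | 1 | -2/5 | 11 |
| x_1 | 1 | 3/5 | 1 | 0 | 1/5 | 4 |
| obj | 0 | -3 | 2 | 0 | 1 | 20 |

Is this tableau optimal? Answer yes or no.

no

The obj-row has a negative entry -3 in column x_2, so it is not optimal.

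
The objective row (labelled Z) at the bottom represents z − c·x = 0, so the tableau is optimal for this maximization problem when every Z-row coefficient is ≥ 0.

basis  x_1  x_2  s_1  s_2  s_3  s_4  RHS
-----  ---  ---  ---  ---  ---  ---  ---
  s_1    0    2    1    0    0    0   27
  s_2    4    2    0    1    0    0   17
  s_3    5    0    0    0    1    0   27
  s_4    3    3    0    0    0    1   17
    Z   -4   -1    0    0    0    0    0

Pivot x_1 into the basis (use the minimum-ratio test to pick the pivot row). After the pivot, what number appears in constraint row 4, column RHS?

Ratio test on column x_1 — row 1: entry 0 ≤ 0; row 2: 17/4 = 17/4; row 3: 27/5 = 27/5; row 4: 17/3 = 17/3. Minimum is 17/4 at row 2 (s_2 leaves); pivot element 4.
Divide row 2 by 4; eliminate column x_1 from the other rows.
Row 4 update in column RHS: 17 − 3·(17/4) = 17/4.

17/4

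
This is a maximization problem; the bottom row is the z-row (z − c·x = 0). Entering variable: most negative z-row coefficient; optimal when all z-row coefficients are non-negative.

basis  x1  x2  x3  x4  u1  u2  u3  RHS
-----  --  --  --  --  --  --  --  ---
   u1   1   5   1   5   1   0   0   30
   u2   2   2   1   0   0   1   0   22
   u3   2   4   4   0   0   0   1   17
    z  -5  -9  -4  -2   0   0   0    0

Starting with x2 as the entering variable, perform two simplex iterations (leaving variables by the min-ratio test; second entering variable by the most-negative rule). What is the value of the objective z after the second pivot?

167/4

Ratio test on column x2 — row 1: 30/5 = 6; row 2: 22/2 = 11; row 3: 17/4 = 17/4. Minimum is 17/4 at row 3 (u3 leaves); pivot element 4.
Pivot on row 3; the z-row RHS becomes 0 − (-9)·(17/4) = 153/4.
Next entering variable (most negative z-row entry -2): x4.
Ratio test on column x4 — row 1: (35/4)/5 = 7/4; row 2: entry 0 ≤ 0; row 3: entry 0 ≤ 0. Minimum is 7/4 at row 1 (u1 leaves); pivot element 5.
After the second pivot the z-row RHS is 153/4 − (-2)·(7/4) = 167/4.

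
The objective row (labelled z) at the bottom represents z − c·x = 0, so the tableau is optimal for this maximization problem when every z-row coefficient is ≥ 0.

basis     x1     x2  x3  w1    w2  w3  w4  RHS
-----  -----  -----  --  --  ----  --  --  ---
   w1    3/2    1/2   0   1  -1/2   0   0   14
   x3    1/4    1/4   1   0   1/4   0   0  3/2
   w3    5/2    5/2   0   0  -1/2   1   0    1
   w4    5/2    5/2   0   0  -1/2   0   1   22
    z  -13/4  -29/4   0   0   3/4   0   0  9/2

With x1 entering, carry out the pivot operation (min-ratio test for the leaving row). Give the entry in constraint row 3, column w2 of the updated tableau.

Ratio test on column x1 — row 1: 14/(3/2) = 28/3; row 2: (3/2)/(1/4) = 6; row 3: 1/(5/2) = 2/5; row 4: 22/(5/2) = 44/5. Minimum is 2/5 at row 3 (w3 leaves); pivot element 5/2.
Divide row 3 by 5/2; eliminate column x1 from the other rows.
In the new row 3, the w2 entry is the old entry divided by the pivot: (-1/2)/(5/2) = -1/5.

-1/5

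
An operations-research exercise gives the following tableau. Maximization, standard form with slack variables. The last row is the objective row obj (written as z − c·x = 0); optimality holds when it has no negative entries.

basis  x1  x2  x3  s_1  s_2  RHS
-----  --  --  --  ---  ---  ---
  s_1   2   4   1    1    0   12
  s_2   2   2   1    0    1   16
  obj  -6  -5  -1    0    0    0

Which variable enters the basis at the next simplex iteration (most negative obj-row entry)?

x1

Negative obj-row entries: x1: -6, x2: -5, x3: -1.
The most negative is -6 in column x1, so x1 enters.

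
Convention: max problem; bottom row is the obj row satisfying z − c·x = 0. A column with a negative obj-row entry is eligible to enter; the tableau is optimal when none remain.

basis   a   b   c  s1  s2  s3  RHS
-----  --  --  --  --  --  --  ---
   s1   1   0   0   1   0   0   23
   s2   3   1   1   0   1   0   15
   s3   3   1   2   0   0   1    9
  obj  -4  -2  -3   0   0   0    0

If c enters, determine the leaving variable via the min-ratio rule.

Column c entries and ratios — s1: 0 ≤ 0, skip; s2: 15/1 = 15; s3: 9/2 = 9/2.
Smallest ratio is 9/2 in the row of s3, so s3 leaves.

s3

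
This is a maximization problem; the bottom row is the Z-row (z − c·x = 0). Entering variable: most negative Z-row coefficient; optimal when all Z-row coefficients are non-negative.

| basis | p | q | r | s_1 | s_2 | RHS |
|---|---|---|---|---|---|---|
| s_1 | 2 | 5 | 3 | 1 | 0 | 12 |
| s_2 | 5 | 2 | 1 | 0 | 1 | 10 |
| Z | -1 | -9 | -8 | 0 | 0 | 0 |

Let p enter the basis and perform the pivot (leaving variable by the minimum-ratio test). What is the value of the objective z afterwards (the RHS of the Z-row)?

Ratio test on column p — row 1: 12/2 = 6; row 2: 10/5 = 2. Minimum is 2 at row 2 (s_2 leaves); pivot element 5.
Pivot on row 2; the Z-row RHS becomes 0 − (-1)·2 = 2.

2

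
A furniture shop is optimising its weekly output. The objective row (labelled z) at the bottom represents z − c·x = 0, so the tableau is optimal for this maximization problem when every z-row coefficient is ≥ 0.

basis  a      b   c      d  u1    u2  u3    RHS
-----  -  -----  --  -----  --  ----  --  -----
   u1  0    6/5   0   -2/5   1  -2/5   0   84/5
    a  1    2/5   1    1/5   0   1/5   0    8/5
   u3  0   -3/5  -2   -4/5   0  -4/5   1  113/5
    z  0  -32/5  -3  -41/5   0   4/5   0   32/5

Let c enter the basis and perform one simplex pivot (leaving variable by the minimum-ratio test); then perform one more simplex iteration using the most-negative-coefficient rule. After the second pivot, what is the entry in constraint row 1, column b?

Ratio test on column c — row 1: entry 0 ≤ 0; row 2: (8/5)/1 = 8/5; row 3: entry -2 ≤ 0. Minimum is 8/5 at row 2 (a leaves); pivot element 1.
Divide row 2 by 1; eliminate column c from the other rows.
Second iteration: most negative z-row entry is -38/5 in column d, so d enters.
Ratio test on column d — row 1: entry -2/5 ≤ 0; row 2: (8/5)/(1/5) = 8; row 3: entry -2/5 ≤ 0. Minimum is 8 at row 2 (c leaves); pivot element 1/5.
Divide row 2 by 1/5; eliminate column d from the other rows.
After both pivots, the entry at constraint row 1, column b is 2.

2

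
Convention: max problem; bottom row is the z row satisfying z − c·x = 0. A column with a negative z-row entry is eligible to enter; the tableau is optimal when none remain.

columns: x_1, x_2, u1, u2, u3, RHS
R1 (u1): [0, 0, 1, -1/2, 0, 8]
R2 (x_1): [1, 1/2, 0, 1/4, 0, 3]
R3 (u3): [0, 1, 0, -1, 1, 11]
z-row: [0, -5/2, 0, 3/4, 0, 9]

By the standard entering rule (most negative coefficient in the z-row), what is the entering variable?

Negative z-row entries: x_2: -5/2.
The most negative is -5/2 in column x_2, so x_2 enters.

x_2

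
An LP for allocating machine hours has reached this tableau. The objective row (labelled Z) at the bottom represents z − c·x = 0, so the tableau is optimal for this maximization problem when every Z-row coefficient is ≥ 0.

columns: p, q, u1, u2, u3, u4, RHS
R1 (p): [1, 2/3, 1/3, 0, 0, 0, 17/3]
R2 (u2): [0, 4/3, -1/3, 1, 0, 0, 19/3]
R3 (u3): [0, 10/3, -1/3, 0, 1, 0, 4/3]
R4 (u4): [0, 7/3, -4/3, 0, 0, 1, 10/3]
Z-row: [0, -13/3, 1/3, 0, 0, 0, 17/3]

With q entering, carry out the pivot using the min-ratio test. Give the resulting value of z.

Ratio test on column q — row 1: (17/3)/(2/3) = 17/2; row 2: (19/3)/(4/3) = 19/4; row 3: (4/3)/(10/3) = 2/5; row 4: (10/3)/(7/3) = 10/7. Minimum is 2/5 at row 3 (u3 leaves); pivot element 10/3.
Pivot on row 3; the Z-row RHS becomes 17/3 − (-13/3)·(2/5) = 37/5.

37/5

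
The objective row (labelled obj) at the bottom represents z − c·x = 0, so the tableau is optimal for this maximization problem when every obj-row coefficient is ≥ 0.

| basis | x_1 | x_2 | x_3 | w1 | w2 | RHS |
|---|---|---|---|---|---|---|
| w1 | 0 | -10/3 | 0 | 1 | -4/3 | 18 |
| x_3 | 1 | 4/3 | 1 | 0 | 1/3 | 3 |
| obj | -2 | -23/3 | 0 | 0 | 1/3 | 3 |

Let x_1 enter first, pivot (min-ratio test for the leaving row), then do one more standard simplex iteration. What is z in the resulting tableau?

Ratio test on column x_1 — row 1: entry 0 ≤ 0; row 2: 3/1 = 3. Minimum is 3 at row 2 (x_3 leaves); pivot element 1.
Pivot on row 2; the obj-row RHS becomes 3 − (-2)·3 = 9.
Next entering variable (most negative obj-row entry -5): x_2.
Ratio test on column x_2 — row 1: entry -10/3 ≤ 0; row 2: 3/(4/3) = 9/4. Minimum is 9/4 at row 2 (x_1 leaves); pivot element 4/3.
After the second pivot the obj-row RHS is 9 − (-5)·(9/4) = 81/4.

81/4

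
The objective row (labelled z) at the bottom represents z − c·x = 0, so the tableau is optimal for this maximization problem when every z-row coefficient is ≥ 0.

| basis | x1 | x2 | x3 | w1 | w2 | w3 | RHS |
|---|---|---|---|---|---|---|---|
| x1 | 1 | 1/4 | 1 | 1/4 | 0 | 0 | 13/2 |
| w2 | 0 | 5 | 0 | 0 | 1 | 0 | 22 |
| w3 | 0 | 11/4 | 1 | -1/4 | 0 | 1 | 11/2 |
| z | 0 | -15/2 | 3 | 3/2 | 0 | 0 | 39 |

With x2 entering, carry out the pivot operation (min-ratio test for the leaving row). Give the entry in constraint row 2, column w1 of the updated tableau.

5/11

Ratio test on column x2 — row 1: (13/2)/(1/4) = 26; row 2: 22/5 = 22/5; row 3: (11/2)/(11/4) = 2. Minimum is 2 at row 3 (w3 leaves); pivot element 11/4.
Divide row 3 by 11/4; eliminate column x2 from the other rows.
Row 2 update in column w1: 0 − 5·(-1/11) = 5/11.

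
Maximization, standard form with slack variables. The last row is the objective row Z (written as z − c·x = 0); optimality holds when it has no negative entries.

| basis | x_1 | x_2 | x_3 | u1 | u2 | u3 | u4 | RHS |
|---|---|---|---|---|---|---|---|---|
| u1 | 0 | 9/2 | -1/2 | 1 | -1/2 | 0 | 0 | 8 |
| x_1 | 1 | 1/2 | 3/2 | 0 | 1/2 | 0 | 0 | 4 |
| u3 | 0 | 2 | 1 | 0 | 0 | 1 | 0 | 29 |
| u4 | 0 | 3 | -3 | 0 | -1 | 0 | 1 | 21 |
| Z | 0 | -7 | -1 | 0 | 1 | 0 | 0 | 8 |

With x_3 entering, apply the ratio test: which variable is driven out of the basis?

x_1

Column x_3 entries and ratios — u1: -1/2 ≤ 0, skip; x_1: 4/(3/2) = 8/3; u3: 29/1 = 29; u4: -3 ≤ 0, skip.
Smallest ratio is 8/3 in the row of x_1, so x_1 leaves.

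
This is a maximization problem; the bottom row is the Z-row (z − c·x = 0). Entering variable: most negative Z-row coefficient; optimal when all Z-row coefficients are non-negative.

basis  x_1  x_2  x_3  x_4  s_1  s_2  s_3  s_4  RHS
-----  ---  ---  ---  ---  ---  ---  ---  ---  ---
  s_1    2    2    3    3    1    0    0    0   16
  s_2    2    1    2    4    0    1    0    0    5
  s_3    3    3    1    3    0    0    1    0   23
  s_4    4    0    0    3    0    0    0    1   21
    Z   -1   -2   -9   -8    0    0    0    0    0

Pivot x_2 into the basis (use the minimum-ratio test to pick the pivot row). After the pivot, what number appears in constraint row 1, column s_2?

-2

Ratio test on column x_2 — row 1: 16/2 = 8; row 2: 5/1 = 5; row 3: 23/3 = 23/3; row 4: entry 0 ≤ 0. Minimum is 5 at row 2 (s_2 leaves); pivot element 1.
Divide row 2 by 1; eliminate column x_2 from the other rows.
Row 1 update in column s_2: 0 − 2·1 = -2.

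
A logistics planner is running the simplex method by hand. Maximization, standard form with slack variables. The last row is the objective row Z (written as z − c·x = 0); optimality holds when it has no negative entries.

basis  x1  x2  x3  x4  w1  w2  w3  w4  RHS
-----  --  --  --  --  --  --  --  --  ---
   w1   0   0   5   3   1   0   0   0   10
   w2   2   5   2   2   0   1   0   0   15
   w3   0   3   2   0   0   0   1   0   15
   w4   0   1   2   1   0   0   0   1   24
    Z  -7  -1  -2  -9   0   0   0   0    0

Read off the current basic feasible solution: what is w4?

w4 is basic (row 4); its value is the RHS of that row, 24.

24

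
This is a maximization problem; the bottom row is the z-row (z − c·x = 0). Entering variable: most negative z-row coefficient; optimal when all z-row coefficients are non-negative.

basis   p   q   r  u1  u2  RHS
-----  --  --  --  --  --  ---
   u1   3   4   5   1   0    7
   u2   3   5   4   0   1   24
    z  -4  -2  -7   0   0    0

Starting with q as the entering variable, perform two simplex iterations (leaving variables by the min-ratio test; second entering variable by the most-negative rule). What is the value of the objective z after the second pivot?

Ratio test on column q — row 1: 7/4 = 7/4; row 2: 24/5 = 24/5. Minimum is 7/4 at row 1 (u1 leaves); pivot element 4.
Pivot on row 1; the z-row RHS becomes 0 − (-2)·(7/4) = 7/2.
Next entering variable (most negative z-row entry -9/2): r.
Ratio test on column r — row 1: (7/4)/(5/4) = 7/5; row 2: entry -9/4 ≤ 0. Minimum is 7/5 at row 1 (q leaves); pivot element 5/4.
After the second pivot the z-row RHS is 7/2 − (-9/2)·(7/5) = 49/5.

49/5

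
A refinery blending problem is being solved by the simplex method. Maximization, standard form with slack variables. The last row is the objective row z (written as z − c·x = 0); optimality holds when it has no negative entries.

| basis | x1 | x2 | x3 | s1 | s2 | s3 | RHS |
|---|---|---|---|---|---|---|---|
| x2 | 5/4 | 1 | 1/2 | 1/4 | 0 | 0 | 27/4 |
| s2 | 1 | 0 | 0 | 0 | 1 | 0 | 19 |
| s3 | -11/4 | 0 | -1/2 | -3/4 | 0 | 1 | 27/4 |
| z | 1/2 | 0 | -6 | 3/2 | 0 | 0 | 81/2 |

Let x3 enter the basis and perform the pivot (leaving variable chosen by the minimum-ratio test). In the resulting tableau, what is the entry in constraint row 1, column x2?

Ratio test on column x3 — row 1: (27/4)/(1/2) = 27/2; row 2: entry 0 ≤ 0; row 3: entry -1/2 ≤ 0. Minimum is 27/2 at row 1 (x2 leaves); pivot element 1/2.
Divide row 1 by 1/2; eliminate column x3 from the other rows.
In the new row 1, the x2 entry is the old entry divided by the pivot: 1/(1/2) = 2.

2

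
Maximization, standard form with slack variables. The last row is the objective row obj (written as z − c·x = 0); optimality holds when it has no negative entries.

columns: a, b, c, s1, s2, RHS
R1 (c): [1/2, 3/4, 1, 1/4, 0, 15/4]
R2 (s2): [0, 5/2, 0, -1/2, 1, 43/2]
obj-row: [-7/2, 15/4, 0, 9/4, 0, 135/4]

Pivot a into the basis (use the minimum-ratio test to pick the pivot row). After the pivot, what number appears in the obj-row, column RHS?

Ratio test on column a — row 1: (15/4)/(1/2) = 15/2; row 2: entry 0 ≤ 0. Minimum is 15/2 at row 1 (c leaves); pivot element 1/2.
Divide row 1 by 1/2; eliminate column a from the other rows.
obj-row update in column RHS: 135/4 − (-7/2)·(15/2) = 60.

60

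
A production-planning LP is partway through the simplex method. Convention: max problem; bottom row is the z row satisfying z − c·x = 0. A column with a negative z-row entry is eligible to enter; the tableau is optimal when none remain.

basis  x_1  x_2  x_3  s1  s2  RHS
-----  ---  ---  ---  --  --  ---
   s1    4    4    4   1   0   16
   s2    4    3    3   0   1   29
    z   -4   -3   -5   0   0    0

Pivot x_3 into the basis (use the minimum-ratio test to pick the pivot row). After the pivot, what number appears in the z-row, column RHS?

20

Ratio test on column x_3 — row 1: 16/4 = 4; row 2: 29/3 = 29/3. Minimum is 4 at row 1 (s1 leaves); pivot element 4.
Divide row 1 by 4; eliminate column x_3 from the other rows.
z-row update in column RHS: 0 − (-5)·4 = 20.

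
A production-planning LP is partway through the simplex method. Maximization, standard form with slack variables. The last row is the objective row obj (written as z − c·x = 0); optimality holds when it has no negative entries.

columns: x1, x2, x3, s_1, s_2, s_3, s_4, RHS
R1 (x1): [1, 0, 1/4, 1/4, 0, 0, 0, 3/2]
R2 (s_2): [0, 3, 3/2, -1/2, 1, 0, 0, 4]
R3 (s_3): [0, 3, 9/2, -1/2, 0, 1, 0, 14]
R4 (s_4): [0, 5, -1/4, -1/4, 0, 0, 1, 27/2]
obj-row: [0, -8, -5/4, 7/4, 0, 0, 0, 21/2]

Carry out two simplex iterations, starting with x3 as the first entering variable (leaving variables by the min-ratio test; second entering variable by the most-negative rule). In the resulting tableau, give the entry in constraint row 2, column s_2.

Ratio test on column x3 — row 1: (3/2)/(1/4) = 6; row 2: 4/(3/2) = 8/3; row 3: 14/(9/2) = 28/9; row 4: entry -1/4 ≤ 0. Minimum is 8/3 at row 2 (s_2 leaves); pivot element 3/2.
Divide row 2 by 3/2; eliminate column x3 from the other rows.
Second iteration: most negative obj-row entry is -11/2 in column x2, so x2 enters.
Ratio test on column x2 — row 1: entry -1/2 ≤ 0; row 2: (8/3)/2 = 4/3; row 3: entry -6 ≤ 0; row 4: (85/6)/(11/2) = 85/33. Minimum is 4/3 at row 2 (x3 leaves); pivot element 2.
Divide row 2 by 2; eliminate column x2 from the other rows.
After both pivots, the entry at constraint row 2, column s_2 is 1/3.

1/3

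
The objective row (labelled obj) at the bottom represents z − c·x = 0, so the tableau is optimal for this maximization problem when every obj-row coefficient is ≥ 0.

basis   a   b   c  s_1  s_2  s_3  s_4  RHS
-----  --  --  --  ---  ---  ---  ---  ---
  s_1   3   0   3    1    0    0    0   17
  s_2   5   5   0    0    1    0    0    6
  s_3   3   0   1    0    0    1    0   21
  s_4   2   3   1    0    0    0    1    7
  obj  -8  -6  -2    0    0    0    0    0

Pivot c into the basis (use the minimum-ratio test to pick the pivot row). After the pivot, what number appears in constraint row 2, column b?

Ratio test on column c — row 1: 17/3 = 17/3; row 2: entry 0 ≤ 0; row 3: 21/1 = 21; row 4: 7/1 = 7. Minimum is 17/3 at row 1 (s_1 leaves); pivot element 3.
Divide row 1 by 3; eliminate column c from the other rows.
Row 2 update in column b: 5 − 0·0 = 5.

5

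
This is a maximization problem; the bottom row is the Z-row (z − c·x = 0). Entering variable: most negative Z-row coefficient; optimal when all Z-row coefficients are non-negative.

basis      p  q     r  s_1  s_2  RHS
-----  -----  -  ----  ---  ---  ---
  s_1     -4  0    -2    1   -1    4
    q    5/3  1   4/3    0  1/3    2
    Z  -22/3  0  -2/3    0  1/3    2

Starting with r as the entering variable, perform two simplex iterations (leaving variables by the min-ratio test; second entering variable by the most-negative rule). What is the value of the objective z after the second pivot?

Ratio test on column r — row 1: entry -2 ≤ 0; row 2: 2/(4/3) = 3/2. Minimum is 3/2 at row 2 (q leaves); pivot element 4/3.
Pivot on row 2; the Z-row RHS becomes 2 − (-2/3)·(3/2) = 3.
Next entering variable (most negative Z-row entry -13/2): p.
Ratio test on column p — row 1: entry -3/2 ≤ 0; row 2: (3/2)/(5/4) = 6/5. Minimum is 6/5 at row 2 (r leaves); pivot element 5/4.
After the second pivot the Z-row RHS is 3 − (-13/2)·(6/5) = 54/5.

54/5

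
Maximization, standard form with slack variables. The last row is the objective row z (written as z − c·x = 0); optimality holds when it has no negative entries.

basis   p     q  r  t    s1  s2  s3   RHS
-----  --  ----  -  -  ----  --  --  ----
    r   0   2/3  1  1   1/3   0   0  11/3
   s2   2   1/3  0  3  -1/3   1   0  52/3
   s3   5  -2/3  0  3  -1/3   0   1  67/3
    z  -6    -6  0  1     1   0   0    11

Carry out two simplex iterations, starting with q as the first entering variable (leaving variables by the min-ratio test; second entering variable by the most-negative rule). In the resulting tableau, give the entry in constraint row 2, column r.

Ratio test on column q — row 1: (11/3)/(2/3) = 11/2; row 2: (52/3)/(1/3) = 52; row 3: entry -2/3 ≤ 0. Minimum is 11/2 at row 1 (r leaves); pivot element 2/3.
Divide row 1 by 2/3; eliminate column q from the other rows.
Second iteration: most negative z-row entry is -6 in column p, so p enters.
Ratio test on column p — row 1: entry 0 ≤ 0; row 2: (31/2)/2 = 31/4; row 3: 26/5 = 26/5. Minimum is 26/5 at row 3 (s3 leaves); pivot element 5.
Divide row 3 by 5; eliminate column p from the other rows.
After both pivots, the entry at constraint row 2, column r is -9/10.

-9/10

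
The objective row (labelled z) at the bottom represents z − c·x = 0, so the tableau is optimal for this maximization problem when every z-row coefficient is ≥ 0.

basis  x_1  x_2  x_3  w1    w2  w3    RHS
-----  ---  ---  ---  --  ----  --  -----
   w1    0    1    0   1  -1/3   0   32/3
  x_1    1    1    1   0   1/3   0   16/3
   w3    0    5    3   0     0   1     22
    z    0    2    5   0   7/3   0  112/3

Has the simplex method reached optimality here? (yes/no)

yes

Every z-row coefficient is ≥ 0, so the tableau is optimal.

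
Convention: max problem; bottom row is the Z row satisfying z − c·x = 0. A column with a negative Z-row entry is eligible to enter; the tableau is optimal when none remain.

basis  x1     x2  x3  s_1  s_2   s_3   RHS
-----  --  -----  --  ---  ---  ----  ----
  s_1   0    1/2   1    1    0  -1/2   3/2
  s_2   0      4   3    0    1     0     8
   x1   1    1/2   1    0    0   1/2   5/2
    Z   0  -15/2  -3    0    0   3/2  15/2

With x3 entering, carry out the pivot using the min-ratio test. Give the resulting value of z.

Ratio test on column x3 — row 1: (3/2)/1 = 3/2; row 2: 8/3 = 8/3; row 3: (5/2)/1 = 5/2. Minimum is 3/2 at row 1 (s_1 leaves); pivot element 1.
Pivot on row 1; the Z-row RHS becomes 15/2 − (-3)·(3/2) = 12.

12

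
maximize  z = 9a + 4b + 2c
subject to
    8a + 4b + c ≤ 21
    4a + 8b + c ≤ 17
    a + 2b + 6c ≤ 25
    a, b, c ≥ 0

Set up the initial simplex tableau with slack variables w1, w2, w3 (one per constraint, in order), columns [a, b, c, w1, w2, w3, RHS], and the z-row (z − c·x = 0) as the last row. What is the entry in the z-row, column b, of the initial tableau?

The z-row carries the negated objective coefficients: the b entry is -4.

-4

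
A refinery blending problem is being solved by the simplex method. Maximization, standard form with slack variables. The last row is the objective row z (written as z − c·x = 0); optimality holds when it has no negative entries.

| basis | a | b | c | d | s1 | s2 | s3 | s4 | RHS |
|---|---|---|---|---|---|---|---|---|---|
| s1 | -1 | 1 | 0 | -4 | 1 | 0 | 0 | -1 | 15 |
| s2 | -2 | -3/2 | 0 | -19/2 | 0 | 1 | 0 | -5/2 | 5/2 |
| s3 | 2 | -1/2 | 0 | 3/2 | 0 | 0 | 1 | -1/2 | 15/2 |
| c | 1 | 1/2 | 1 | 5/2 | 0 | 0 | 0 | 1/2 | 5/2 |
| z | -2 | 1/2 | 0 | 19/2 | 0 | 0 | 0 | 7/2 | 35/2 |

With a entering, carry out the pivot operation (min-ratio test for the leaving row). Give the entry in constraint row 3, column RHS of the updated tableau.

Ratio test on column a — row 1: entry -1 ≤ 0; row 2: entry -2 ≤ 0; row 3: (15/2)/2 = 15/4; row 4: (5/2)/1 = 5/2. Minimum is 5/2 at row 4 (c leaves); pivot element 1.
Divide row 4 by 1; eliminate column a from the other rows.
Row 3 update in column RHS: 15/2 − 2·(5/2) = 5/2.

5/2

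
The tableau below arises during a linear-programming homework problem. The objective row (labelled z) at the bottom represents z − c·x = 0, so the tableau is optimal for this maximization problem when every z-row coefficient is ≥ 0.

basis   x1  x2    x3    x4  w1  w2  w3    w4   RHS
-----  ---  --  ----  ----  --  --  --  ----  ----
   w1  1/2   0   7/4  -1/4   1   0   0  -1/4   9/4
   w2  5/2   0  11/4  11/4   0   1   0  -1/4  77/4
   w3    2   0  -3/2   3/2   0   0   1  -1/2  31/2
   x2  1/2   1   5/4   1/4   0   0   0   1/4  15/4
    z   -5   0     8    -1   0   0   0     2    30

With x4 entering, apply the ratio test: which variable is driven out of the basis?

w2

Column x4 entries and ratios — w1: -1/4 ≤ 0, skip; w2: (77/4)/(11/4) = 7; w3: (31/2)/(3/2) = 31/3; x2: (15/4)/(1/4) = 15.
Smallest ratio is 7 in the row of w2, so w2 leaves.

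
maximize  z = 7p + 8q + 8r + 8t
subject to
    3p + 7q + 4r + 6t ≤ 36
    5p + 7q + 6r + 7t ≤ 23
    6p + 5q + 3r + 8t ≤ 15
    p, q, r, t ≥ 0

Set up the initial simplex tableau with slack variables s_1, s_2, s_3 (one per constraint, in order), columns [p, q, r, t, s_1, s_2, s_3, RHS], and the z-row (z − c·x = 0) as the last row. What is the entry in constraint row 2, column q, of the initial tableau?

Constraint 2 has coefficient 7 on q.

7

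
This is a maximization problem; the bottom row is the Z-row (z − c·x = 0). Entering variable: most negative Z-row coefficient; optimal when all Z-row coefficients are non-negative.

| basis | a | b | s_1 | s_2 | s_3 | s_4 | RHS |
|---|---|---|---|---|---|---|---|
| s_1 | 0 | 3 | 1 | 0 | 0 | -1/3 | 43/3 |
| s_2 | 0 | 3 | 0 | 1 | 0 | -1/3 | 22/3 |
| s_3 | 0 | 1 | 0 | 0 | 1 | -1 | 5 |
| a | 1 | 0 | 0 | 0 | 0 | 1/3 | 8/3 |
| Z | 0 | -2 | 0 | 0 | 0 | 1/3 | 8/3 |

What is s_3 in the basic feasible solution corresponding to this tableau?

5

s_3 is basic (row 3); its value is the RHS of that row, 5.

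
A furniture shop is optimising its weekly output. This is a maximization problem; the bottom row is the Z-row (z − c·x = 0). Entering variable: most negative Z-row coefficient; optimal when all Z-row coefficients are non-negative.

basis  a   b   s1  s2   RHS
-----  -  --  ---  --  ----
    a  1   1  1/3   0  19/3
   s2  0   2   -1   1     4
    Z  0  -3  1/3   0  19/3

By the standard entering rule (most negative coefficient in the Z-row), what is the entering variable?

b

Negative Z-row entries: b: -3.
The most negative is -3 in column b, so b enters.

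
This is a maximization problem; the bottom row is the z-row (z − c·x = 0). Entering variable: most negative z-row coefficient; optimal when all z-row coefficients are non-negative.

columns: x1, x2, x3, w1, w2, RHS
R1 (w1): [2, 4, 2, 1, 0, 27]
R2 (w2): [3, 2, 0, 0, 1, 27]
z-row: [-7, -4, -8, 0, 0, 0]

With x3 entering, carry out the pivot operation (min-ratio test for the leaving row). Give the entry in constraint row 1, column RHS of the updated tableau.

Ratio test on column x3 — row 1: 27/2 = 27/2; row 2: entry 0 ≤ 0. Minimum is 27/2 at row 1 (w1 leaves); pivot element 2.
Divide row 1 by 2; eliminate column x3 from the other rows.
In the new row 1, the RHS entry is the old entry divided by the pivot: 27/2 = 27/2.

27/2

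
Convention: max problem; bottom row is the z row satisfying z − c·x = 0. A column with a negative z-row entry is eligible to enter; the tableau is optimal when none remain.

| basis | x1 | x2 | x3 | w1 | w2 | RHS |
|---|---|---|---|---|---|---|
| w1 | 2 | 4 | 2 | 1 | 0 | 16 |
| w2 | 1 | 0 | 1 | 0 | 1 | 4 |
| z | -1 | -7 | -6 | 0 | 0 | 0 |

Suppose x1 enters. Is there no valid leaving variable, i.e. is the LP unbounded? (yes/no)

Column x1 has positive entries in row(s) 1, 2, so the ratio test bounds it — not unbounded.

no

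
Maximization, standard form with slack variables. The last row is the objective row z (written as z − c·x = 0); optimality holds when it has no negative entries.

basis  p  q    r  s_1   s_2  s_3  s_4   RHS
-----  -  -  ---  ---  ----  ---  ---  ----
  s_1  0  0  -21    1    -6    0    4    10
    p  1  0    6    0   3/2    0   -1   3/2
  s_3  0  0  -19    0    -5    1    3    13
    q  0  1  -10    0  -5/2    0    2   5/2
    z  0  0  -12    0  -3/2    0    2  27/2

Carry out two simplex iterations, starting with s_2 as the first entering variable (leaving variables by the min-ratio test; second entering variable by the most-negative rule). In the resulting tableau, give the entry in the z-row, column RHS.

Ratio test on column s_2 — row 1: entry -6 ≤ 0; row 2: (3/2)/(3/2) = 1; row 3: entry -5 ≤ 0; row 4: entry -5/2 ≤ 0. Minimum is 1 at row 2 (p leaves); pivot element 3/2.
Divide row 2 by 3/2; eliminate column s_2 from the other rows.
Second iteration: most negative z-row entry is -6 in column r, so r enters.
Ratio test on column r — row 1: 16/3 = 16/3; row 2: 1/4 = 1/4; row 3: 18/1 = 18; row 4: entry 0 ≤ 0. Minimum is 1/4 at row 2 (s_2 leaves); pivot element 4.
Divide row 2 by 4; eliminate column r from the other rows.
After both pivots, the entry at the z-row, column RHS is 33/2.

33/2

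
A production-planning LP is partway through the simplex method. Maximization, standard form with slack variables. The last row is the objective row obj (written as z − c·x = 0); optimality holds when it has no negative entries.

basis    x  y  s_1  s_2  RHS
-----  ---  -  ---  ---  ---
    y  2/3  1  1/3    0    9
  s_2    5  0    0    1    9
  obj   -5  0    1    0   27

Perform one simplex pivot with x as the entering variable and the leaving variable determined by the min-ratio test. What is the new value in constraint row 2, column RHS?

Ratio test on column x — row 1: 9/(2/3) = 27/2; row 2: 9/5 = 9/5. Minimum is 9/5 at row 2 (s_2 leaves); pivot element 5.
Divide row 2 by 5; eliminate column x from the other rows.
In the new row 2, the RHS entry is the old entry divided by the pivot: 9/5 = 9/5.

9/5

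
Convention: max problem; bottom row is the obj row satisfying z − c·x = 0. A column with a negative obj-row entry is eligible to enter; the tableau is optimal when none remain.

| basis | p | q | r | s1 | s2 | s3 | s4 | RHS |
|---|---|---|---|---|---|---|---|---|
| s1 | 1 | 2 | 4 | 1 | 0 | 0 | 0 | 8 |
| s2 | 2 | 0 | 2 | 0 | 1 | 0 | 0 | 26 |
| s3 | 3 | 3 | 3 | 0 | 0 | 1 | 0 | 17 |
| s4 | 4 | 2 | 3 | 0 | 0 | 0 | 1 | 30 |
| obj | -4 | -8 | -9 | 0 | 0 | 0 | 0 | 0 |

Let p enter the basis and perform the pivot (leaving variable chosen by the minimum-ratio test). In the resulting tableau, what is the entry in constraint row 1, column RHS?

Ratio test on column p — row 1: 8/1 = 8; row 2: 26/2 = 13; row 3: 17/3 = 17/3; row 4: 30/4 = 15/2. Minimum is 17/3 at row 3 (s3 leaves); pivot element 3.
Divide row 3 by 3; eliminate column p from the other rows.
Row 1 update in column RHS: 8 − 1·(17/3) = 7/3.

7/3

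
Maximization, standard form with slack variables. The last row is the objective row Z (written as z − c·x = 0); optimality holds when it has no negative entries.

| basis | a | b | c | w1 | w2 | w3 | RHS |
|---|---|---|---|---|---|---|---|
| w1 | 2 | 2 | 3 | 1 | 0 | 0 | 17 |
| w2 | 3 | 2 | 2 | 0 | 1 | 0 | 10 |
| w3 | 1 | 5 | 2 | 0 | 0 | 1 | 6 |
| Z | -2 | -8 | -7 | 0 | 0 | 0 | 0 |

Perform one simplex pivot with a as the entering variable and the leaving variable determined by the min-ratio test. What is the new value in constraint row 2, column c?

2/3

Ratio test on column a — row 1: 17/2 = 17/2; row 2: 10/3 = 10/3; row 3: 6/1 = 6. Minimum is 10/3 at row 2 (w2 leaves); pivot element 3.
Divide row 2 by 3; eliminate column a from the other rows.
In the new row 2, the c entry is the old entry divided by the pivot: 2/3 = 2/3.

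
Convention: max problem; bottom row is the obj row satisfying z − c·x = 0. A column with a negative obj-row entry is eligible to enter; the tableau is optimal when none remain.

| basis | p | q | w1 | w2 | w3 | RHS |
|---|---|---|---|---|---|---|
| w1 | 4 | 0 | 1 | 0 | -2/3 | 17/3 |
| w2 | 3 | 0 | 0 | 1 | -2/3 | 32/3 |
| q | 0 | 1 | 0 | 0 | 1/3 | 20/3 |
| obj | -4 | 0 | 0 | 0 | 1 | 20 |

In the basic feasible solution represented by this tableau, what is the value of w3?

0

w3 is not in the basis, so in the current basic feasible solution w3 = 0.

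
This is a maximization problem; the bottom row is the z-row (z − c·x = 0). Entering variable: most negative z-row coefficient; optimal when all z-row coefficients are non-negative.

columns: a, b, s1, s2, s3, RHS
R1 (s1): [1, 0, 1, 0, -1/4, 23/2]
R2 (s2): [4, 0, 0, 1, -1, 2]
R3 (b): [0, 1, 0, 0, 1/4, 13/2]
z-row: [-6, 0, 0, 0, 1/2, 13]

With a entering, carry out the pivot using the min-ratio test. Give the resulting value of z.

16

Ratio test on column a — row 1: (23/2)/1 = 23/2; row 2: 2/4 = 1/2; row 3: entry 0 ≤ 0. Minimum is 1/2 at row 2 (s2 leaves); pivot element 4.
Pivot on row 2; the z-row RHS becomes 13 − (-6)·(1/2) = 16.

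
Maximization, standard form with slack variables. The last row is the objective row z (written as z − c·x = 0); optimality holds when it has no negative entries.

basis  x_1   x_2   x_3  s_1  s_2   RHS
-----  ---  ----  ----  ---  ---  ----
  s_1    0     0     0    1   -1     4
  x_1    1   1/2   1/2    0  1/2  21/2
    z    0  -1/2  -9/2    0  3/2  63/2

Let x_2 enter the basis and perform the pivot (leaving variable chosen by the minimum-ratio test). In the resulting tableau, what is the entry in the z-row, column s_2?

2

Ratio test on column x_2 — row 1: entry 0 ≤ 0; row 2: (21/2)/(1/2) = 21. Minimum is 21 at row 2 (x_1 leaves); pivot element 1/2.
Divide row 2 by 1/2; eliminate column x_2 from the other rows.
z-row update in column s_2: 3/2 − (-1/2)·1 = 2.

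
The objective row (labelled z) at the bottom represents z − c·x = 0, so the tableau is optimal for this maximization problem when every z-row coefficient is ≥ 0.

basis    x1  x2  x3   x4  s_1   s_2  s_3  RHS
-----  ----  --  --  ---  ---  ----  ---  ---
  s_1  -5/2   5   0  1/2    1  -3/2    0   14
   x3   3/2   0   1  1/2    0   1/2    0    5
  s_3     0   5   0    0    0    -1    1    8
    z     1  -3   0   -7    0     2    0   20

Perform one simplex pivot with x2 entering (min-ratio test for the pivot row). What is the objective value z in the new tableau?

124/5

Ratio test on column x2 — row 1: 14/5 = 14/5; row 2: entry 0 ≤ 0; row 3: 8/5 = 8/5. Minimum is 8/5 at row 3 (s_3 leaves); pivot element 5.
Pivot on row 3; the z-row RHS becomes 20 − (-3)·(8/5) = 124/5.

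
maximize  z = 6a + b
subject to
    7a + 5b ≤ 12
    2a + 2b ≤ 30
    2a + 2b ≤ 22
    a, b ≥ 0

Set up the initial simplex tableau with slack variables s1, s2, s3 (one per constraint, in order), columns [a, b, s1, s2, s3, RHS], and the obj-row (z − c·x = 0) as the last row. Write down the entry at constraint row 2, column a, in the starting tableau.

2

Constraint 2 has coefficient 2 on a.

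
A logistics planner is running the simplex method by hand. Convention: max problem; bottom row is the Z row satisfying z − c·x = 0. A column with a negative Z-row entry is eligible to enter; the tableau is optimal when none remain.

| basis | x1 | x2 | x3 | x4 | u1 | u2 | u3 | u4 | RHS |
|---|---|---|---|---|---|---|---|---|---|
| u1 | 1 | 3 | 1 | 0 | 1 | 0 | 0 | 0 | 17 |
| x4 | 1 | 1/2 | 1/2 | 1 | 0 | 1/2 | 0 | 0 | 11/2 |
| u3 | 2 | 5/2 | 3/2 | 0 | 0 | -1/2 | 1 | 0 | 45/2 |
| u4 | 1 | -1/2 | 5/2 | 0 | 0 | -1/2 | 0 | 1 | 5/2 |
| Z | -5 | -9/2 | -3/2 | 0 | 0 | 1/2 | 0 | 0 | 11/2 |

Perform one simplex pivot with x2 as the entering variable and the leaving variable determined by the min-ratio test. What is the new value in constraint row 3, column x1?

7/6

Ratio test on column x2 — row 1: 17/3 = 17/3; row 2: (11/2)/(1/2) = 11; row 3: (45/2)/(5/2) = 9; row 4: entry -1/2 ≤ 0. Minimum is 17/3 at row 1 (u1 leaves); pivot element 3.
Divide row 1 by 3; eliminate column x2 from the other rows.
Row 3 update in column x1: 2 − (5/2)·(1/3) = 7/6.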